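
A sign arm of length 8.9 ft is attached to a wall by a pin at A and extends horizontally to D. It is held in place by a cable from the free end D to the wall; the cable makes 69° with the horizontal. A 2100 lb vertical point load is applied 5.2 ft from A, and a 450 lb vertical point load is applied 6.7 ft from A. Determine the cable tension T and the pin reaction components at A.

T = 1677 lb, A_x = 601.0 lb, A_y = 984.3 lb

ΣM about A: T·sin69°·8.9 − 2100·5.2 − 450·6.7 = 0 → T = 13935/(8.9·0.93358) = 1677.12 ≈ 1677 lb.
ΣF_x = 0: A_x − T·cos69° = 0 → A_x = 1677.12 × 0.358368 = 601.0 lb.
ΣF_y = 0: A_y + T·sin69° − 2100 − 450 = 0 → A_y = 2550 − 1677.12 × 0.93358 = 984.3 lb.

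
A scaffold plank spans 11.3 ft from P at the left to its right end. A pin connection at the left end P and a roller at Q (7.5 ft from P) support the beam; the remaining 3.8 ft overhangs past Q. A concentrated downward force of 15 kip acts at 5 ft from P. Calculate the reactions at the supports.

P_x = 0, P_y = 5.000 kip, Q_y = 10.00 kip

ΣM about P: Q_y·7.5 − 15·5 = 0 → Q_y = 75/7.5 = 10.00 kip.
ΣF_y = 0: P_y + 10 − 15 = 0 → P_y = 5.000 kip.
ΣF_x = 0: no horizontal applied forces, so P_x = 0.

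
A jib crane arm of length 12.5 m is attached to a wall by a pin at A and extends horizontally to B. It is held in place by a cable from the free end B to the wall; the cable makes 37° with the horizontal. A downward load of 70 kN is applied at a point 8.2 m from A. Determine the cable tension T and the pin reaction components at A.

ΣM about A: T·sin37°·12.5 − 70·8.2 = 0 → T = 574/(12.5·0.601815) = 76.3025 ≈ 76.30 kN.
ΣF_x = 0: A_x − T·cos37° = 0 → A_x = 76.3025 × 0.798636 = 60.94 kN.
ΣF_y = 0: A_y + T·sin37° − 70 = 0 → A_y = 70 − 76.3025 × 0.601815 = 24.08 kN.

T = 76.30 kN, A_x = 60.94 kN, A_y = 24.08 kN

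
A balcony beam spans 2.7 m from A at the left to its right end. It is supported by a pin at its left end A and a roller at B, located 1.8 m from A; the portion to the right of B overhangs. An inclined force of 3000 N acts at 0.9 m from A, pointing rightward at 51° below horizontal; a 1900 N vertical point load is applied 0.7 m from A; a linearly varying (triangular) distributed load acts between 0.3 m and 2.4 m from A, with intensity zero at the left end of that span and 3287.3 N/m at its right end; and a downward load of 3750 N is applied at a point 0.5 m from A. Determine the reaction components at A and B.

Resultant of the triangular load: ½ × 3287.3 × 2.1 = 3451.665 N, acting at 1.7 m from A (one-third of the span from the peak).
Taking moments about A: B_y·1.8 − 3000·sin51°·0.9 − 1900·0.7 − (½·3287.3·2.1)·1.7 − 3750·0.5 = 0 → B_y = 11171.1/1.8 = 6206.17 ≈ 6206 N.
ΣF_y = 0: A_y + 6206.17 − 3000·sin51° − 1900 − ½·3287.3·2.1 − 3750 = 0 → A_y = 5227 N.
ΣF_x = 0: A_x + 3000·cos51° = 0 → A_x = -1888 N.

A_x = -1888 N, A_y = 5227 N, B_y = 6206 N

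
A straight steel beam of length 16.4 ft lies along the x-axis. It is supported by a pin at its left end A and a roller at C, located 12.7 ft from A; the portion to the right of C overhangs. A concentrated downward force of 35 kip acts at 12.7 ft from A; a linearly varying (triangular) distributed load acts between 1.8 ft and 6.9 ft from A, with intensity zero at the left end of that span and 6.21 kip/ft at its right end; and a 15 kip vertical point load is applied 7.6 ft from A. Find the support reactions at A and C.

A_x = 0, A_y = 15.38 kip, C_y = 50.46 kip

Resultant of the triangular load: ½ × 6.21 × 5.1 = 15.8355 kip, acting at 5.2 ft from A (one-third of the span from the peak).
Moments about A: C_y·12.7 − 35·12.7 − (½·6.21·5.1)·5.2 − 15·7.6 = 0 → C_y = 640.8446/12.7 = 50.4602 ≈ 50.46 kip.
ΣF_y = 0: A_y + 50.4602 − 35 − ½·6.21·5.1 − 15 = 0 → A_y = 15.38 kip.
ΣF_x = 0: no horizontal applied forces, so A_x = 0.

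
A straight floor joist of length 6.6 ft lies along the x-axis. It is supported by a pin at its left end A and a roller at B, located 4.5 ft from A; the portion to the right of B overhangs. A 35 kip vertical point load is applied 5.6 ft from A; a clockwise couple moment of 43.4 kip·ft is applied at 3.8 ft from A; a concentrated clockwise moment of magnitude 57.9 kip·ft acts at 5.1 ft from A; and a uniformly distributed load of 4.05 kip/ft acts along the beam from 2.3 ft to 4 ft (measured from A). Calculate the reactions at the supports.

Resultant of the distributed load: 4.05 × 1.7 = 6.885 kip at 3.15 ft from A.
Taking moments about A: B_y·4.5 − 35·5.6 − 43.4 − 57.9 − (4.05·1.7)·3.15 = 0 → B_y = 318.98775/4.5 = 70.8862 ≈ 70.89 kip.
ΣF_y = 0: A_y + 70.8862 − 35 − 4.05·1.7 = 0 → A_y = -29.00 kip.
ΣF_x = 0: no horizontal applied forces, so A_x = 0.

A_x = 0, A_y = -29.00 kip, B_y = 70.89 kip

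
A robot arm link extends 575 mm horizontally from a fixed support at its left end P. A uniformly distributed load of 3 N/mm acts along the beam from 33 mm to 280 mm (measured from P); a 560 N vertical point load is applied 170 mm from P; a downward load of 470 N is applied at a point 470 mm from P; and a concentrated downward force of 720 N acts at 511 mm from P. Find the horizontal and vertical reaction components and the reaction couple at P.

P_x = 0, P_y = 2491 N, M_P = 800000 N·mm

Resultant of the distributed load: 3 × 247 = 741 N at 156.5 mm from P.
ΣF_x = 0: P_x = 0.
ΣF_y = 0: P_y − 3·247 − 560 − 470 − 720 = 0 → P_y = 2491 N.
ΣM about P: M_P − (3·247)·156.5 − 560·170 − 470·470 − 720·511 = 0 → M_P = 800000 N·mm.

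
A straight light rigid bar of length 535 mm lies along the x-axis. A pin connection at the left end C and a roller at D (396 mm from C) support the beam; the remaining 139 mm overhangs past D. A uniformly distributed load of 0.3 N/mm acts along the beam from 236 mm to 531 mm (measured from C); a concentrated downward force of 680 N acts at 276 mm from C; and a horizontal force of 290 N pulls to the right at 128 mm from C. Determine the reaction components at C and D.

C_x = -290.0 N, C_y = 208.9 N, D_y = 559.6 N

Resultant of the distributed load: 0.3 × 295 = 88.5 N at 383.5 mm from C.
ΣM about C: D_y·396 − (0.3·295)·383.5 − 680·276 = 0 → D_y = 221619.75/396 = 559.646 ≈ 559.6 N.
ΣF_y = 0: C_y + 559.646 − 0.3·295 − 680 = 0 → C_y = 208.9 N.
ΣF_x = 0: C_x + 290 = 0 → C_x = -290.0 N.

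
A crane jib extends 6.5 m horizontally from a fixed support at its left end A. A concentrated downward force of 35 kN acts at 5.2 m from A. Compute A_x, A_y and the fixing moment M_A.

A_x = 0, A_y = 35.00 kN, M_A = 182.0 kN·m

ΣF_x = 0: A_x = 0.
ΣF_y = 0: A_y − 35 = 0 → A_y = 35.00 kN.
ΣM about A: M_A − 35·5.2 = 0 → M_A = 182.0 kN·m.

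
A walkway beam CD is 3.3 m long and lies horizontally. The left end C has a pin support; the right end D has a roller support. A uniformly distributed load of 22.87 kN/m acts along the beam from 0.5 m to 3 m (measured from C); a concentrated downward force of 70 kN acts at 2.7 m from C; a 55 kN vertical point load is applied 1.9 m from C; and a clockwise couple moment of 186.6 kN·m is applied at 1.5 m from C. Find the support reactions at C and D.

C_x = 0, C_y = 6.370 kN, D_y = 175.8 kN

Resultant of the distributed load: 22.87 × 2.5 = 57.175 kN at 1.75 m from C.
Moments about C: D_y·3.3 − (22.87·2.5)·1.75 − 70·2.7 − 55·1.9 − 186.6 = 0 → D_y = 580.15625/3.3 = 175.805 ≈ 175.8 kN.
ΣF_y = 0: C_y + 175.805 − 22.87·2.5 − 70 − 55 = 0 → C_y = 6.370 kN.
ΣF_x = 0: no horizontal applied forces, so C_x = 0.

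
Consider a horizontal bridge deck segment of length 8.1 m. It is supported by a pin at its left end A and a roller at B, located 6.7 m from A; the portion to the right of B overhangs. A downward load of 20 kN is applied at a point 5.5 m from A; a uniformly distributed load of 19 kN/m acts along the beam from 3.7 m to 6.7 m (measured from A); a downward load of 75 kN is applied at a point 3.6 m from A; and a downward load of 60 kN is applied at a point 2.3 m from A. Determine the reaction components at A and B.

A_x = 0, A_y = 90.45 kN, B_y = 121.6 kN

Resultant of the distributed load: 19 × 3 = 57 kN at 5.2 m from A.
Taking moments about A: B_y·6.7 − 20·5.5 − (19·3)·5.2 − 75·3.6 − 60·2.3 = 0 → B_y = 814.4/6.7 = 121.552 ≈ 121.6 kN.
ΣF_y = 0: A_y + 121.552 − 20 − 19·3 − 75 − 60 = 0 → A_y = 90.45 kN.
ΣF_x = 0: no horizontal applied forces, so A_x = 0.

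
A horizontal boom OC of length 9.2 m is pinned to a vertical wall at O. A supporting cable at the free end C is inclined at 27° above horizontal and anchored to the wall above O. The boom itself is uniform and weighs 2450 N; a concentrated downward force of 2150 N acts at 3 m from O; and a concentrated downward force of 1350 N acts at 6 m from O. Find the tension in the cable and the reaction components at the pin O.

T = 6182 N, O_x = 5508 N, O_y = 3143 N

ΣM about O: T·sin27°·9.2 − 2450·4.6 − 2150·3 − 1350·6 = 0 → T = 25820/(9.2·0.45399) = 6181.9 ≈ 6182 N.
ΣF_x = 0: O_x − T·cos27° = 0 → O_x = 6181.9 × 0.891007 = 5508 N.
ΣF_y = 0: O_y + T·sin27° − 2450 − 2150 − 1350 = 0 → O_y = 5950 − 6181.9 × 0.45399 = 3143 N.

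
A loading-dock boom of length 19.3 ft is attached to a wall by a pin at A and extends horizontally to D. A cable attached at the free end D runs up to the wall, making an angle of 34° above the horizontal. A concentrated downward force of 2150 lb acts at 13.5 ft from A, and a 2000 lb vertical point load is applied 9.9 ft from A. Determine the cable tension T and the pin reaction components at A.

ΣM about A: T·sin34°·19.3 − 2150·13.5 − 2000·9.9 = 0 → T = 48825/(19.3·0.559193) = 4524.01 ≈ 4524 lb.
ΣF_x = 0: A_x − T·cos34° = 0 → A_x = 4524.01 × 0.829038 = 3751 lb.
ΣF_y = 0: A_y + T·sin34° − 2150 − 2000 = 0 → A_y = 4150 − 4524.01 × 0.559193 = 1620 lb.

T = 4524 lb, A_x = 3751 lb, A_y = 1620 lb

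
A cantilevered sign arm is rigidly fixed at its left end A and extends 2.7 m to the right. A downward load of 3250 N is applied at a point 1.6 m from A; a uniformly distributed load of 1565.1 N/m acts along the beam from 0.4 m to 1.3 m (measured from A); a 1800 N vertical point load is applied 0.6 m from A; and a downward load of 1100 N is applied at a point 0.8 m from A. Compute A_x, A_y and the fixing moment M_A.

A_x = 0, A_y = 7559 N, M_A = 8357 N·m

Resultant of the distributed load: 1565.1 × 0.9 = 1408.59 N at 0.85 m from A.
ΣF_x = 0: A_x = 0.
ΣF_y = 0: A_y − 3250 − 1565.1·0.9 − 1800 − 1100 = 0 → A_y = 7559 N.
ΣM about A: M_A − 3250·1.6 − (1565.1·0.9)·0.85 − 1800·0.6 − 1100·0.8 = 0 → M_A = 8357 N·m.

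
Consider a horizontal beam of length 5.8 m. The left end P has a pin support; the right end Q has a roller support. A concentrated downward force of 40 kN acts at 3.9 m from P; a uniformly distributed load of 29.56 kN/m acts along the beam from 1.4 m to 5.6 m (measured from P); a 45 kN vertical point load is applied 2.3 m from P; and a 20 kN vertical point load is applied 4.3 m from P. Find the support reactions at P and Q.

P_x = 0, P_y = 94.66 kN, Q_y = 134.5 kN

Resultant of the distributed load: 29.56 × 4.2 = 124.152 kN at 3.5 m from P.
Moments about P: Q_y·5.8 − 40·3.9 − (29.56·4.2)·3.5 − 45·2.3 − 20·4.3 = 0 → Q_y = 780.032/5.8 = 134.488 ≈ 134.5 kN.
ΣF_y = 0: P_y + 134.488 − 40 − 29.56·4.2 − 45 − 20 = 0 → P_y = 94.66 kN.
ΣF_x = 0: no horizontal applied forces, so P_x = 0.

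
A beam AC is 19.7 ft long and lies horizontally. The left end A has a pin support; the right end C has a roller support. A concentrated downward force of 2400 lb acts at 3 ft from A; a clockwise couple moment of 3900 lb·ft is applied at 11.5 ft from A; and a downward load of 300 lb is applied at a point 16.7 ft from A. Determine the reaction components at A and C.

A_x = 0, A_y = 1882 lb, C_y = 817.8 lb

Taking moments about A: C_y·19.7 − 2400·3 − 3900 − 300·16.7 = 0 → C_y = 16110/19.7 = 817.766 ≈ 817.8 lb.
ΣF_y = 0: A_y + 817.766 − 2400 − 300 = 0 → A_y = 1882 lb.
ΣF_x = 0: no horizontal applied forces, so A_x = 0.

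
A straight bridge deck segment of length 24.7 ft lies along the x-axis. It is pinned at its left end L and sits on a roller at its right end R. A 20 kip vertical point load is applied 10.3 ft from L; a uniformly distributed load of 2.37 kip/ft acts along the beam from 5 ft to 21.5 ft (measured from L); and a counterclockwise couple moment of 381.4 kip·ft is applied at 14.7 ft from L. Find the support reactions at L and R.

L_x = 0, L_y = 45.23 kip, R_y = 13.88 kip

Resultant of the distributed load: 2.37 × 16.5 = 39.105 kip at 13.25 ft from L.
ΣM about L: R_y·24.7 − 20·10.3 − (2.37·16.5)·13.25 + 381.4 = 0 → R_y = 342.74125/24.7 = 13.8762 ≈ 13.88 kip.
ΣF_y = 0: L_y + 13.8762 − 20 − 2.37·16.5 = 0 → L_y = 45.23 kip.
ΣF_x = 0: no horizontal applied forces, so L_x = 0.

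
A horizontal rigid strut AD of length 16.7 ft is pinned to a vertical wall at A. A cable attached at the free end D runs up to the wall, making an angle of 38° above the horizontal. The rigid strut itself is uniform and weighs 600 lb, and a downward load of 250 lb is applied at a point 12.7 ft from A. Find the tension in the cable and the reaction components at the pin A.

T = 796.1 lb, A_x = 627.3 lb, A_y = 359.9 lb

ΣM about A: T·sin38°·16.7 − 600·8.35 − 250·12.7 = 0 → T = 8185/(16.7·0.615661) = 796.087 ≈ 796.1 lb.
ΣF_x = 0: A_x − T·cos38° = 0 → A_x = 796.087 × 0.788011 = 627.3 lb.
ΣF_y = 0: A_y + T·sin38° − 600 − 250 = 0 → A_y = 850 − 796.087 × 0.615661 = 359.9 lb.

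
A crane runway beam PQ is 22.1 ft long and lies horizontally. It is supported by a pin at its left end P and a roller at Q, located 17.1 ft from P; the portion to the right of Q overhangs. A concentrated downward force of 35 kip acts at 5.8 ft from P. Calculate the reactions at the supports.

Moments about P: Q_y·17.1 − 35·5.8 = 0 → Q_y = 203/17.1 = 11.8713 ≈ 11.87 kip.
ΣF_y = 0: P_y + 11.8713 − 35 = 0 → P_y = 23.13 kip.
ΣF_x = 0: no horizontal applied forces, so P_x = 0.

P_x = 0, P_y = 23.13 kip, Q_y = 11.87 kip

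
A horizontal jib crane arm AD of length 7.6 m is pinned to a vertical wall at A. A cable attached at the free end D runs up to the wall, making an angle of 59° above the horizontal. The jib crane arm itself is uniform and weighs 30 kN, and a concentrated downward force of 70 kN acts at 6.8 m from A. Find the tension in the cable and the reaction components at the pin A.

ΣM about A: T·sin59°·7.6 − 30·3.8 − 70·6.8 = 0 → T = 590/(7.6·0.857167) = 90.5676 ≈ 90.57 kN.
ΣF_x = 0: A_x − T·cos59° = 0 → A_x = 90.5676 × 0.515038 = 46.65 kN.
ΣF_y = 0: A_y + T·sin59° − 30 − 70 = 0 → A_y = 100 − 90.5676 × 0.857167 = 22.37 kN.

T = 90.57 kN, A_x = 46.65 kN, A_y = 22.37 kN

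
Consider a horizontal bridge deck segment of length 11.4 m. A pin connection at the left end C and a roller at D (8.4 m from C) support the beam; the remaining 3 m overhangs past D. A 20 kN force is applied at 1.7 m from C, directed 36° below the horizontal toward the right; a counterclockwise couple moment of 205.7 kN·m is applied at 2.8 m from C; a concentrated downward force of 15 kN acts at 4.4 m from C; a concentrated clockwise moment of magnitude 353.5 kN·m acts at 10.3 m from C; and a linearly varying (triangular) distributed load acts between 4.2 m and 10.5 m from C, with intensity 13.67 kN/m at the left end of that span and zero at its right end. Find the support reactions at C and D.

Resultant of the triangular load: ½ × 13.67 × 6.3 = 43.0605 kN, acting at 6.3 m from C (one-third of the span from the peak).
Taking moments about C: D_y·8.4 − 20·sin36°·1.7 + 205.7 − 15·4.4 − 353.5 − (½·13.67·6.3)·6.3 = 0 → D_y = 505.066/8.4 = 60.1269 ≈ 60.13 kN.
ΣF_y = 0: C_y + 60.1269 − 20·sin36° − 15 − ½·13.67·6.3 = 0 → C_y = 9.689 kN.
ΣF_x = 0: C_x + 20·cos36° = 0 → C_x = -16.18 kN.

C_x = -16.18 kN, C_y = 9.689 kN, D_y = 60.13 kN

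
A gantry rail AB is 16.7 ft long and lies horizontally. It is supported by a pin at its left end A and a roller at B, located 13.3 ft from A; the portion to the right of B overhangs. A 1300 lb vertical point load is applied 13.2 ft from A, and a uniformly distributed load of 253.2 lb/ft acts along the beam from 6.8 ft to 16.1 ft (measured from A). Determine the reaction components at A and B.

Resultant of the distributed load: 253.2 × 9.3 = 2354.76 lb at 11.45 ft from A.
ΣM about A: B_y·13.3 − 1300·13.2 − (253.2·9.3)·11.45 = 0 → B_y = 44122.002/13.3 = 3317.44 ≈ 3317 lb.
ΣF_y = 0: A_y + 3317.44 − 1300 − 253.2·9.3 = 0 → A_y = 337.3 lb.
ΣF_x = 0: no horizontal applied forces, so A_x = 0.

A_x = 0, A_y = 337.3 lb, B_y = 3317 lb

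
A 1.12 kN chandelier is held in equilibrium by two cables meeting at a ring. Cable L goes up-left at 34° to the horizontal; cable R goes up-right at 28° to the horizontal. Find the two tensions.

ΣF_x = 0: −T_L·cos34° + T_R·cos28° = 0 → T_R = 0.938943·T_L.
ΣF_y = 0: T_L·sin34° + T_R·sin28° = 1.12.
Substitute: T_L·(0.559193 + 0.938943·0.469472) = 1.12 → T_L = 1.120 kN.
Then T_R = 0.938943 × 1.12 = 1.052 kN.

T_L = 1.120 kN, T_R = 1.052 kN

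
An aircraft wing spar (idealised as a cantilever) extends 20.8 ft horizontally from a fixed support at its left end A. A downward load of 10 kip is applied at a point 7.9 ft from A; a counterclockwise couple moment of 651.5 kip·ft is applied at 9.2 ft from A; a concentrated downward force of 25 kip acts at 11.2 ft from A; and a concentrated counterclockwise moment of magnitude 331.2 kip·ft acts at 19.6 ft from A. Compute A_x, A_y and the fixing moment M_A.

ΣF_x = 0: A_x = 0.
ΣF_y = 0: A_y − 10 − 25 = 0 → A_y = 35.00 kip.
ΣM about A: M_A − 10·7.9 + 651.5 − 25·11.2 + 331.2 = 0 → M_A = -623.7 kip·ft.

A_x = 0, A_y = 35.00 kip, M_A = -623.7 kip·ft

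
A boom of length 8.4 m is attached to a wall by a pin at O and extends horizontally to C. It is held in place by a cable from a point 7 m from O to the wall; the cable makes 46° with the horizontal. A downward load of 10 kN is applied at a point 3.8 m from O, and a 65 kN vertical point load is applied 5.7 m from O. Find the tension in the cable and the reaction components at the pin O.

T = 81.13 kN, O_x = 56.35 kN, O_y = 16.64 kN

ΣM about O: T·sin46°·7 − 10·3.8 − 65·5.7 = 0 → T = 408.5/(7·0.71934) = 81.126 ≈ 81.13 kN.
ΣF_x = 0: O_x − T·cos46° = 0 → O_x = 81.126 × 0.694658 = 56.35 kN.
ΣF_y = 0: O_y + T·sin46° − 10 − 65 = 0 → O_y = 75 − 81.126 × 0.71934 = 16.64 kN.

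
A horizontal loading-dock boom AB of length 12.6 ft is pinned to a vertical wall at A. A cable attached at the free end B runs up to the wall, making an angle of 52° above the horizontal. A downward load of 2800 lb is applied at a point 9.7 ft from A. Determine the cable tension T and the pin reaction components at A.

ΣM about A: T·sin52°·12.6 − 2800·9.7 = 0 → T = 27160/(12.6·0.788011) = 2735.44 ≈ 2735 lb.
ΣF_x = 0: A_x − T·cos52° = 0 → A_x = 2735.44 × 0.615661 = 1684 lb.
ΣF_y = 0: A_y + T·sin52° − 2800 = 0 → A_y = 2800 − 2735.44 × 0.788011 = 644.4 lb.

T = 2735 lb, A_x = 1684 lb, A_y = 644.4 lb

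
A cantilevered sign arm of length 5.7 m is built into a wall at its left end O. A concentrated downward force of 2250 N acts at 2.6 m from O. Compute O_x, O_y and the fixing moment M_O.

O_x = 0, O_y = 2250 N, M_O = 5850 N·m

ΣF_x = 0: O_x = 0.
ΣF_y = 0: O_y − 2250 = 0 → O_y = 2250 N.
ΣM about O: M_O − 2250·2.6 = 0 → M_O = 5850 N·m.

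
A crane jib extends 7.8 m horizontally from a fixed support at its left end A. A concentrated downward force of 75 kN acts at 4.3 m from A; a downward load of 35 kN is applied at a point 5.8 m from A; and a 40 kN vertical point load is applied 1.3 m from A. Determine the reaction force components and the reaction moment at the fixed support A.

ΣF_x = 0: A_x = 0.
ΣF_y = 0: A_y − 75 − 35 − 40 = 0 → A_y = 150.0 kN.
ΣM about A: M_A − 75·4.3 − 35·5.8 − 40·1.3 = 0 → M_A = 577.5 kN·m.

A_x = 0, A_y = 150.0 kN, M_A = 577.5 kN·m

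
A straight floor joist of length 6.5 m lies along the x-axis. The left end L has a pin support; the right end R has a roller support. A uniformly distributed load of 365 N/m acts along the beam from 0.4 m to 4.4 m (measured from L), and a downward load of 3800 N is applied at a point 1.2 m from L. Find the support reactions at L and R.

Resultant of the distributed load: 365 × 4 = 1460 N at 2.4 m from L.
Taking moments about L: R_y·6.5 − (365·4)·2.4 − 3800·1.2 = 0 → R_y = 8064/6.5 = 1240.62 ≈ 1241 N.
ΣF_y = 0: L_y + 1240.62 − 365·4 − 3800 = 0 → L_y = 4019 N.
ΣF_x = 0: no horizontal applied forces, so L_x = 0.

L_x = 0, L_y = 4019 N, R_y = 1241 N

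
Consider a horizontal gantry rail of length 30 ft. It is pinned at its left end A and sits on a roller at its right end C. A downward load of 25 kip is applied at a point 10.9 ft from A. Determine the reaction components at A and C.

ΣM about A: C_y·30 − 25·10.9 = 0 → C_y = 272.5/30 = 9.08333 ≈ 9.083 kip.
ΣF_y = 0: A_y + 9.08333 − 25 = 0 → A_y = 15.92 kip.
ΣF_x = 0: no horizontal applied forces, so A_x = 0.

A_x = 0, A_y = 15.92 kip, C_y = 9.083 kip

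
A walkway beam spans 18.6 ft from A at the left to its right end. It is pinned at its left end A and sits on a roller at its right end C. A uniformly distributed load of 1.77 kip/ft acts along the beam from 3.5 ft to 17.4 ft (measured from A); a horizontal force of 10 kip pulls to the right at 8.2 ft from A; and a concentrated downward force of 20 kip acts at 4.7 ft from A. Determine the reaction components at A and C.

A_x = -10.00 kip, A_y = 25.73 kip, C_y = 18.88 kip

Resultant of the distributed load: 1.77 × 13.9 = 24.603 kip at 10.45 ft from A.
Moments about A: C_y·18.6 − (1.77·13.9)·10.45 − 20·4.7 = 0 → C_y = 351.10135/18.6 = 18.8764 ≈ 18.88 kip.
ΣF_y = 0: A_y + 18.8764 − 1.77·13.9 − 20 = 0 → A_y = 25.73 kip.
ΣF_x = 0: A_x + 10 = 0 → A_x = -10.00 kip.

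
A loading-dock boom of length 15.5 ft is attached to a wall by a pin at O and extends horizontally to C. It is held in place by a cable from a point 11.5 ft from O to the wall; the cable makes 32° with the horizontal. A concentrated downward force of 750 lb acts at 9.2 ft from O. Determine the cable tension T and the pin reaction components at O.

ΣM about O: T·sin32°·11.5 − 750·9.2 = 0 → T = 6900/(11.5·0.529919) = 1132.25 ≈ 1132 lb.
ΣF_x = 0: O_x − T·cos32° = 0 → O_x = 1132.25 × 0.848048 = 960.2 lb.
ΣF_y = 0: O_y + T·sin32° − 750 = 0 → O_y = 750 − 1132.25 × 0.529919 = 150.0 lb.

T = 1132 lb, O_x = 960.2 lb, O_y = 150.0 lb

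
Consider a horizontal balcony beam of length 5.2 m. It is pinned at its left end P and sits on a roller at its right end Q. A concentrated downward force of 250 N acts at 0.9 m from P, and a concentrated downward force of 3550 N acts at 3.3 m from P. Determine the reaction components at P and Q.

P_x = 0, P_y = 1504 N, Q_y = 2296 N

Moments about P: Q_y·5.2 − 250·0.9 − 3550·3.3 = 0 → Q_y = 11940/5.2 = 2296.15 ≈ 2296 N.
ΣF_y = 0: P_y + 2296.15 − 250 − 3550 = 0 → P_y = 1504 N.
ΣF_x = 0: no horizontal applied forces, so P_x = 0.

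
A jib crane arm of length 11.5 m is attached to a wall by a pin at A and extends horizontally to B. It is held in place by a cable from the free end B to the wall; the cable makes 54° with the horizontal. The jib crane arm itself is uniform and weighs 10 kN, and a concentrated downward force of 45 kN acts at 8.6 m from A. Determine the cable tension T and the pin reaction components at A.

T = 47.78 kN, A_x = 28.08 kN, A_y = 16.35 kN

ΣM about A: T·sin54°·11.5 − 10·5.75 − 45·8.6 = 0 → T = 444.5/(11.5·0.809017) = 47.7767 ≈ 47.78 kN.
ΣF_x = 0: A_x − T·cos54° = 0 → A_x = 47.7767 × 0.587785 = 28.08 kN.
ΣF_y = 0: A_y + T·sin54° − 10 − 45 = 0 → A_y = 55 − 47.7767 × 0.809017 = 16.35 kN.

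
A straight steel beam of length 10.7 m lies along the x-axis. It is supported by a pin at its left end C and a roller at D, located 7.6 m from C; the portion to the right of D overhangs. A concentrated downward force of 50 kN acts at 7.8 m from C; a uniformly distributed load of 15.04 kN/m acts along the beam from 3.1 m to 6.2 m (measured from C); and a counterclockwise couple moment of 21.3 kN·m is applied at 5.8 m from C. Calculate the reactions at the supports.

Resultant of the distributed load: 15.04 × 3.1 = 46.624 kN at 4.65 m from C.
Taking moments about C: D_y·7.6 − 50·7.8 − (15.04·3.1)·4.65 + 21.3 = 0 → D_y = 585.5016/7.6 = 77.0397 ≈ 77.04 kN.
ΣF_y = 0: C_y + 77.0397 − 50 − 15.04·3.1 = 0 → C_y = 19.58 kN.
ΣF_x = 0: no horizontal applied forces, so C_x = 0.

C_x = 0, C_y = 19.58 kN, D_y = 77.04 kN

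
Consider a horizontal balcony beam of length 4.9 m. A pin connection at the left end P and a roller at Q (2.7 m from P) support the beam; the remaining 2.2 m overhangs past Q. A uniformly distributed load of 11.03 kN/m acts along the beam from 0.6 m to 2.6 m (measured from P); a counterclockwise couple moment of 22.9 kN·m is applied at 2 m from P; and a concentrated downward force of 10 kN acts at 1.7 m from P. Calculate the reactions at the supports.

Resultant of the distributed load: 11.03 × 2 = 22.06 kN at 1.6 m from P.
ΣM about P: Q_y·2.7 − (11.03·2)·1.6 + 22.9 − 10·1.7 = 0 → Q_y = 29.396/2.7 = 10.8874 ≈ 10.89 kN.
ΣF_y = 0: P_y + 10.8874 − 11.03·2 − 10 = 0 → P_y = 21.17 kN.
ΣF_x = 0: no horizontal applied forces, so P_x = 0.

P_x = 0, P_y = 21.17 kN, Q_y = 10.89 kN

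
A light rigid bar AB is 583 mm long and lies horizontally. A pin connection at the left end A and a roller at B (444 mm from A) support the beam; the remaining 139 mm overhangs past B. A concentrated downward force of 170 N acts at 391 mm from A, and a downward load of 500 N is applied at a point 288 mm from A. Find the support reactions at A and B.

Moments about A: B_y·444 − 170·391 − 500·288 = 0 → B_y = 210470/444 = 474.032 ≈ 474.0 N.
ΣF_y = 0: A_y + 474.032 − 170 − 500 = 0 → A_y = 196.0 N.
ΣF_x = 0: no horizontal applied forces, so A_x = 0.

A_x = 0, A_y = 196.0 N, B_y = 474.0 N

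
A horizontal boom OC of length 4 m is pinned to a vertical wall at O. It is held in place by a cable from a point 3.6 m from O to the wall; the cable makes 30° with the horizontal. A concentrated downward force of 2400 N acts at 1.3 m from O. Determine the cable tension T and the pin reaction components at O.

ΣM about O: T·sin30°·3.6 − 2400·1.3 = 0 → T = 3120/(3.6·0.5) = 1733.33 ≈ 1733 N.
ΣF_x = 0: O_x − T·cos30° = 0 → O_x = 1733.33 × 0.866025 = 1501 N.
ΣF_y = 0: O_y + T·sin30° − 2400 = 0 → O_y = 2400 − 1733.33 × 0.5 = 1533 N.

T = 1733 N, O_x = 1501 N, O_y = 1533 N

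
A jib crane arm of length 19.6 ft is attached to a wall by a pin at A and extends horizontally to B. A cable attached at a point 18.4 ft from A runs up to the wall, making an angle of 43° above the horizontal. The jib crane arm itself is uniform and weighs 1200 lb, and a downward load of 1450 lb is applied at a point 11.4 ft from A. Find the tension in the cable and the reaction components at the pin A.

ΣM about A: T·sin43°·18.4 − 1200·9.8 − 1450·11.4 = 0 → T = 28290/(18.4·0.681998) = 2254.41 ≈ 2254 lb.
ΣF_x = 0: A_x − T·cos43° = 0 → A_x = 2254.41 × 0.731354 = 1649 lb.
ΣF_y = 0: A_y + T·sin43° − 1200 − 1450 = 0 → A_y = 2650 − 2254.41 × 0.681998 = 1112 lb.

T = 2254 lb, A_x = 1649 lb, A_y = 1112 lb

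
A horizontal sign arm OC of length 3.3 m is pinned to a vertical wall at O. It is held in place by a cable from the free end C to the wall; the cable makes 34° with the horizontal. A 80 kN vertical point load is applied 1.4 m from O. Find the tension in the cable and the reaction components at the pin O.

ΣM about O: T·sin34°·3.3 − 80·1.4 = 0 → T = 112/(3.3·0.559193) = 60.6935 ≈ 60.69 kN.
ΣF_x = 0: O_x − T·cos34° = 0 → O_x = 60.6935 × 0.829038 = 50.32 kN.
ΣF_y = 0: O_y + T·sin34° − 80 = 0 → O_y = 80 − 60.6935 × 0.559193 = 46.06 kN.

T = 60.69 kN, O_x = 50.32 kN, O_y = 46.06 kN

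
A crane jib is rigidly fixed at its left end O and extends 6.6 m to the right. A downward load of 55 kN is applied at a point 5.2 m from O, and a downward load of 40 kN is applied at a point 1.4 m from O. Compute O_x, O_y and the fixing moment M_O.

O_x = 0, O_y = 95.00 kN, M_O = 342.0 kN·m

ΣF_x = 0: O_x = 0.
ΣF_y = 0: O_y − 55 − 40 = 0 → O_y = 95.00 kN.
ΣM about O: M_O − 55·5.2 − 40·1.4 = 0 → M_O = 342.0 kN·m.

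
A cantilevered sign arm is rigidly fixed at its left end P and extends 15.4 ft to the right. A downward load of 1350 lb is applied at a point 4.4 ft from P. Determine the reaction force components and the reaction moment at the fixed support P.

ΣF_x = 0: P_x = 0.
ΣF_y = 0: P_y − 1350 = 0 → P_y = 1350 lb.
ΣM about P: M_P − 1350·4.4 = 0 → M_P = 5940 lb·ft.

P_x = 0, P_y = 1350 lb, M_P = 5940 lb·ft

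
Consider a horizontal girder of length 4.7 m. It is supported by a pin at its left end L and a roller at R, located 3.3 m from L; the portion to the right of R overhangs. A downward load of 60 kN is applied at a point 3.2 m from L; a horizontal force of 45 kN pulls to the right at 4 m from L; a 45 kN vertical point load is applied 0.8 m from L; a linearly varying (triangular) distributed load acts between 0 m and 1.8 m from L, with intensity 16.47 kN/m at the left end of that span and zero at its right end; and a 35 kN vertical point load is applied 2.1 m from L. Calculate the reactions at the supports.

L_x = -45.00 kN, L_y = 60.76 kN, R_y = 94.06 kN

Resultant of the triangular load: ½ × 16.47 × 1.8 = 14.823 kN, acting at 0.6 m from L (one-third of the span from the peak).
Taking moments about L: R_y·3.3 − 60·3.2 − 45·0.8 − (½·16.47·1.8)·0.6 − 35·2.1 = 0 → R_y = 310.3938/3.3 = 94.0587 ≈ 94.06 kN.
ΣF_y = 0: L_y + 94.0587 − 60 − 45 − ½·16.47·1.8 − 35 = 0 → L_y = 60.76 kN.
ΣF_x = 0: L_x + 45 = 0 → L_x = -45.00 kN.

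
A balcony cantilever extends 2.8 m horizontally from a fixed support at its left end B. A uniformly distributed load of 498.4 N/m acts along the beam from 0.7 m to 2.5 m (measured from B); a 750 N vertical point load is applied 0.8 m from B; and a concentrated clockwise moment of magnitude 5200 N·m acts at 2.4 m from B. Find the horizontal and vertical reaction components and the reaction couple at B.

Resultant of the distributed load: 498.4 × 1.8 = 897.12 N at 1.6 m from B.
ΣF_x = 0: B_x = 0.
ΣF_y = 0: B_y − 498.4·1.8 − 750 = 0 → B_y = 1647 N.
ΣM about B: M_B − (498.4·1.8)·1.6 − 750·0.8 − 5200 = 0 → M_B = 7235 N·m.

B_x = 0, B_y = 1647 N, M_B = 7235 N·m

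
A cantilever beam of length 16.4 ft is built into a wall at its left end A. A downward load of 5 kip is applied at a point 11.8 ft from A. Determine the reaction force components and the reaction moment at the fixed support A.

ΣF_x = 0: A_x = 0.
ΣF_y = 0: A_y − 5 = 0 → A_y = 5.000 kip.
ΣM about A: M_A − 5·11.8 = 0 → M_A = 59.00 kip·ft.

A_x = 0, A_y = 5.000 kip, M_A = 59.00 kip·ft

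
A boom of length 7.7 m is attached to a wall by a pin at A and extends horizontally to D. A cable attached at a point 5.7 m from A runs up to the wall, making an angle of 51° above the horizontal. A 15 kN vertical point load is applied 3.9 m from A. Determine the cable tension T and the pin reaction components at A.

ΣM about A: T·sin51°·5.7 − 15·3.9 = 0 → T = 58.5/(5.7·0.777146) = 13.2062 ≈ 13.21 kN.
ΣF_x = 0: A_x − T·cos51° = 0 → A_x = 13.2062 × 0.62932 = 8.311 kN.
ΣF_y = 0: A_y + T·sin51° − 15 = 0 → A_y = 15 − 13.2062 × 0.777146 = 4.737 kN.

T = 13.21 kN, A_x = 8.311 kN, A_y = 4.737 kN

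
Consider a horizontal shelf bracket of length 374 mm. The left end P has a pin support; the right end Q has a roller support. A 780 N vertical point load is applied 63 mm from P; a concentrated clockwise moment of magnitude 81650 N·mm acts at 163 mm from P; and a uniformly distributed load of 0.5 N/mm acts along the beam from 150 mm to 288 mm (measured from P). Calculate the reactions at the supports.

P_x = 0, P_y = 458.9 N, Q_y = 390.1 N

Resultant of the distributed load: 0.5 × 138 = 69 N at 219 mm from P.
Moments about P: Q_y·374 − 780·63 − 81650 − (0.5·138)·219 = 0 → Q_y = 145901/374 = 390.11 ≈ 390.1 N.
ΣF_y = 0: P_y + 390.11 − 780 − 0.5·138 = 0 → P_y = 458.9 N.
ΣF_x = 0: no horizontal applied forces, so P_x = 0.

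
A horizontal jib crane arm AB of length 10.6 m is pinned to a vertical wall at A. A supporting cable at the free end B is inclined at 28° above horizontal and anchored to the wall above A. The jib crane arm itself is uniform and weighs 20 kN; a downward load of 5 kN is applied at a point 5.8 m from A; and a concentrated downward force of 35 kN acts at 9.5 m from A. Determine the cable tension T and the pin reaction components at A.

ΣM about A: T·sin28°·10.6 − 20·5.3 − 5·5.8 − 35·9.5 = 0 → T = 467.5/(10.6·0.469472) = 93.9434 ≈ 93.94 kN.
ΣF_x = 0: A_x − T·cos28° = 0 → A_x = 93.9434 × 0.882948 = 82.95 kN.
ΣF_y = 0: A_y + T·sin28° − 20 − 5 − 35 = 0 → A_y = 60 − 93.9434 × 0.469472 = 15.90 kN.

T = 93.94 kN, A_x = 82.95 kN, A_y = 15.90 kN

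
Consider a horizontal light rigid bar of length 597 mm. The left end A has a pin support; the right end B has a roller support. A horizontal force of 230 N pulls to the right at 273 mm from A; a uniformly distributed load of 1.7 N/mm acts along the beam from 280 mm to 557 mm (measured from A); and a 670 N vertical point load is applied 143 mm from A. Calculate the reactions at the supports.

A_x = -230.0 N, A_y = 650.3 N, B_y = 490.6 N

Resultant of the distributed load: 1.7 × 277 = 470.9 N at 418.5 mm from A.
Taking moments about A: B_y·597 − (1.7·277)·418.5 − 670·143 = 0 → B_y = 292881.65/597 = 490.589 ≈ 490.6 N.
ΣF_y = 0: A_y + 490.589 − 1.7·277 − 670 = 0 → A_y = 650.3 N.
ΣF_x = 0: A_x + 230 = 0 → A_x = -230.0 N.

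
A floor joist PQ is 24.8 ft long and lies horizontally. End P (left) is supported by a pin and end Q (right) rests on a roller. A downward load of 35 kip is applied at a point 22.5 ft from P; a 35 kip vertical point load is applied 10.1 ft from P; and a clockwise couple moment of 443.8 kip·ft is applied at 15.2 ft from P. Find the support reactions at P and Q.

P_x = 0, P_y = 6.097 kip, Q_y = 63.90 kip

ΣM about P: Q_y·24.8 − 35·22.5 − 35·10.1 − 443.8 = 0 → Q_y = 1584.8/24.8 = 63.9032 ≈ 63.90 kip.
ΣF_y = 0: P_y + 63.9032 − 35 − 35 = 0 → P_y = 6.097 kip.
ΣF_x = 0: no horizontal applied forces, so P_x = 0.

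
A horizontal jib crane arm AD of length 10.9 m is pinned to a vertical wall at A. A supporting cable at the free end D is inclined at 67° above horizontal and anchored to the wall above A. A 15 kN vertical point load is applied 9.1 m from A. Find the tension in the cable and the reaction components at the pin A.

ΣM about A: T·sin67°·10.9 − 15·9.1 = 0 → T = 136.5/(10.9·0.920505) = 13.6044 ≈ 13.60 kN.
ΣF_x = 0: A_x − T·cos67° = 0 → A_x = 13.6044 × 0.390731 = 5.316 kN.
ΣF_y = 0: A_y + T·sin67° − 15 = 0 → A_y = 15 − 13.6044 × 0.920505 = 2.477 kN.

T = 13.60 kN, A_x = 5.316 kN, A_y = 2.477 kN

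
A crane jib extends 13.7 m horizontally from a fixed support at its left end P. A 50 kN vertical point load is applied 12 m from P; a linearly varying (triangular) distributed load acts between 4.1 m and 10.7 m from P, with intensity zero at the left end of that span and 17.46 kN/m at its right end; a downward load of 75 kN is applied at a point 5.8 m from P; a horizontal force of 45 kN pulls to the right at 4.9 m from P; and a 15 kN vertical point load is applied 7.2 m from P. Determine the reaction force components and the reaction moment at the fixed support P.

Resultant of the triangular load: ½ × 17.46 × 6.6 = 57.618 kN, acting at 8.5 m from P (one-third of the span from the peak).
ΣF_x = 0: P_x + 45 = 0 → P_x = -45.00 kN.
ΣF_y = 0: P_y − 50 − ½·17.46·6.6 − 75 − 15 = 0 → P_y = 197.6 kN.
ΣM about P: M_P − 50·12 − (½·17.46·6.6)·8.5 − 75·5.8 − 15·7.2 = 0 → M_P = 1633 kN·m.

P_x = -45.00 kN, P_y = 197.6 kN, M_P = 1633 kN·m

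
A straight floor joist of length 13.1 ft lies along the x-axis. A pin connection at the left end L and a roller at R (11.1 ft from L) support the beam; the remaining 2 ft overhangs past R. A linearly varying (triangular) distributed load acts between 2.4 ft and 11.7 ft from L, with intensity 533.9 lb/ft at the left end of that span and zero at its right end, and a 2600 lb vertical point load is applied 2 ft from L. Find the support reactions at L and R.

L_x = 0, L_y = 3384 lb, R_y = 1699 lb

Resultant of the triangular load: ½ × 533.9 × 9.3 = 2482.635 lb, acting at 5.5 ft from L (one-third of the span from the peak).
Taking moments about L: R_y·11.1 − (½·533.9·9.3)·5.5 − 2600·2 = 0 → R_y = 18854.4925/11.1 = 1698.6 ≈ 1699 lb.
ΣF_y = 0: L_y + 1698.6 − ½·533.9·9.3 − 2600 = 0 → L_y = 3384 lb.
ΣF_x = 0: no horizontal applied forces, so L_x = 0.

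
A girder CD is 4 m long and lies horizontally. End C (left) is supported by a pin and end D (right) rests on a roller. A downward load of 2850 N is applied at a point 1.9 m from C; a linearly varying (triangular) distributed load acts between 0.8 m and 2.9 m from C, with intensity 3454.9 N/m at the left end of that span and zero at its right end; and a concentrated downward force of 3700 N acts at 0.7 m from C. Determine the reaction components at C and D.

Resultant of the triangular load: ½ × 3454.9 × 2.1 = 3627.645 N, acting at 1.5 m from C (one-third of the span from the peak).
Taking moments about C: D_y·4 − 2850·1.9 − (½·3454.9·2.1)·1.5 − 3700·0.7 = 0 → D_y = 13446.4675/4 = 3361.62 ≈ 3362 N.
ΣF_y = 0: C_y + 3361.62 − 2850 − ½·3454.9·2.1 − 3700 = 0 → C_y = 6816 N.
ΣF_x = 0: no horizontal applied forces, so C_x = 0.

C_x = 0, C_y = 6816 N, D_y = 3362 N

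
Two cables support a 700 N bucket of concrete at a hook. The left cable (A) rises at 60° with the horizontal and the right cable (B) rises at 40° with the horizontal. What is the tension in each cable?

T_A = 544.5 N, T_B = 355.4 N

ΣF_x = 0: −T_A·cos60° + T_B·cos40° = 0 → T_B = 0.652704·T_A.
ΣF_y = 0: T_A·sin60° + T_B·sin40° = 700.
Substitute: T_A·(0.866025 + 0.652704·0.642788) = 700 → T_A = 544.503 ≈ 544.5 N.
Then T_B = 0.652704 × 544.503 = 355.4 N.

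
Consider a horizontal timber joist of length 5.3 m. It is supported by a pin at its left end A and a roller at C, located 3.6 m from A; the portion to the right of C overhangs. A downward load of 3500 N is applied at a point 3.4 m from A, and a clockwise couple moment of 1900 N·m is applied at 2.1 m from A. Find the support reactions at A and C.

A_x = 0, A_y = -333.3 N, C_y = 3833 N

Taking moments about A: C_y·3.6 − 3500·3.4 − 1900 = 0 → C_y = 13800/3.6 = 3833.33 ≈ 3833 N.
ΣF_y = 0: A_y + 3833.33 − 3500 = 0 → A_y = -333.3 N.
ΣF_x = 0: no horizontal applied forces, so A_x = 0.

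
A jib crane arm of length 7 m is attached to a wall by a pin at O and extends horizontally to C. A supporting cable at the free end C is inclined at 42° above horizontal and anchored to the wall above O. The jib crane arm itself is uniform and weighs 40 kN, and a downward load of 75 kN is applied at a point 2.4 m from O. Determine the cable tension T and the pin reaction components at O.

T = 68.32 kN, O_x = 50.77 kN, O_y = 69.29 kN

ΣM about O: T·sin42°·7 − 40·3.5 − 75·2.4 = 0 → T = 320/(7·0.669131) = 68.3189 ≈ 68.32 kN.
ΣF_x = 0: O_x − T·cos42° = 0 → O_x = 68.3189 × 0.743145 = 50.77 kN.
ΣF_y = 0: O_y + T·sin42° − 40 − 75 = 0 → O_y = 115 − 68.3189 × 0.669131 = 69.29 kN.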